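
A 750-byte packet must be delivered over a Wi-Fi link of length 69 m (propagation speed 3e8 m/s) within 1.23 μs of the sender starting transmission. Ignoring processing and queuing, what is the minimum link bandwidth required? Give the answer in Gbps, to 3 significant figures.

L = 6000 bits.
Propagation delay = 69 / 300000000 = 0.23 μs.
Transmission budget = 1.23 − 0.23 = 1 μs.
R ≥ L / t_tx = 6000 bits / 1e-06 s = 6.00 Gbps.

6.00 Gbps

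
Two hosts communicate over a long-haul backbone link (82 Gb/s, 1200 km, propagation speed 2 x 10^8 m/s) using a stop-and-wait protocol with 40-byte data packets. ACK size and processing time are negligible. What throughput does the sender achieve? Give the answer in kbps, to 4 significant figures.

t_tx = L/R = 320/82000000000 = 3.90244e-09 s.
t_prop = 1200000/200000000 = 0.006 s; RTT = 0.012 s.
Cycle = t_tx + RTT = 0.012 s.
Throughput = L / cycle = 320 / 0.012 = 26.67 kbps.

26.67 kbps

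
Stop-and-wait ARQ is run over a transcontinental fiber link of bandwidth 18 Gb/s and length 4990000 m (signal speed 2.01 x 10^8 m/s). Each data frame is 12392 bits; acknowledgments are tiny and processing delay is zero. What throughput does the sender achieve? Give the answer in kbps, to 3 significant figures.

t_tx = L/R = 12392/18000000000 = 6.88444e-07 s.
t_prop = 4990000/2.01e+08 = 0.0248259 s; RTT = 0.0496517 s.
Cycle = t_tx + RTT = 0.0496524 s.
Throughput = L / cycle = 12392 / 0.0496524 = 250 kbps.

250 kbps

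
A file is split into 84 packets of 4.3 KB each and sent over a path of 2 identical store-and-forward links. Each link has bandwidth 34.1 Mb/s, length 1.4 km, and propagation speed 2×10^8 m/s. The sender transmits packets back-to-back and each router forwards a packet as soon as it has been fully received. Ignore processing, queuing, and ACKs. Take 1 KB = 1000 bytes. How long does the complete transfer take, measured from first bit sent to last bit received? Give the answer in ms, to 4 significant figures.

85.76 ms

Per-hop transmission t_tx = L/R = 34400/34100000 = 1.0088 ms.
Per-hop propagation t_prop = 1400/200000000 = 0.007 ms.
Pipeline fill: first packet needs 2·t_tx to clear all hops; remaining 83 packets each add one t_tx.
Total = (2+84-1)·t_tx + 2·t_prop = 85·1.0088 + 2·0.007 = 85.76 ms.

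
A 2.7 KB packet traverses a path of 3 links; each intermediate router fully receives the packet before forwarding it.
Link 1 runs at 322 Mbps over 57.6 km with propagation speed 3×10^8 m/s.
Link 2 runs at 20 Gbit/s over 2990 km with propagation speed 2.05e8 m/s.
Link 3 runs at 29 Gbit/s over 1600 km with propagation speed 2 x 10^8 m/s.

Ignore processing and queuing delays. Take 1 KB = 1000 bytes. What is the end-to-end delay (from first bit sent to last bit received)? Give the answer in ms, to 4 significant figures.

22.85 ms

L = 21600 bits.
Transmission delays (L/R per hop): 0.0670807, 0.00108, 0.000744828 ms; sum = 0.0689056 ms.
Propagation delays (d/s per hop): 0.192, 14.5854, 8 ms; sum = 22.7774 ms.
End-to-end = 22.85 ms.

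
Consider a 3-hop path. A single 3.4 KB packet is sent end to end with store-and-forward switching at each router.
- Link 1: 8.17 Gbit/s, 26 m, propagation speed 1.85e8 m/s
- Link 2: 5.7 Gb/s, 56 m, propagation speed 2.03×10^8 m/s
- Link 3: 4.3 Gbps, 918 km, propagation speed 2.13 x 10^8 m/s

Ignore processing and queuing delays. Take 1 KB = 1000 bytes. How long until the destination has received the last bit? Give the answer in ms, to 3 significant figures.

4.32 ms

L = 27200 bits.
Transmission delays (L/R per hop): 0.00332925, 0.00477193, 0.00632558 ms; sum = 0.0144268 ms.
Propagation delays (d/s per hop): 0.000140541, 0.000275862, 4.30986 ms; sum = 4.31028 ms.
End-to-end = 4.32 ms.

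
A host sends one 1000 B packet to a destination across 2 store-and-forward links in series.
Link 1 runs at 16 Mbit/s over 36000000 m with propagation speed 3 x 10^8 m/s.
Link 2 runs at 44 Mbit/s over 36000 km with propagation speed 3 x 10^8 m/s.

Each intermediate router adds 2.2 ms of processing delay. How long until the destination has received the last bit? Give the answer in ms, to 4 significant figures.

L = 1000 × 8 = 8000 bits.
Transmission delays (L/R per hop): 0.5, 0.181818 ms; sum = 0.681818 ms.
Propagation delays (d/s per hop): 120, 120 ms; sum = 240 ms.
Processing at 1 router(s): 1 × 2.2 ms = 2.2 ms.
End-to-end = 242.9 ms.

242.9 ms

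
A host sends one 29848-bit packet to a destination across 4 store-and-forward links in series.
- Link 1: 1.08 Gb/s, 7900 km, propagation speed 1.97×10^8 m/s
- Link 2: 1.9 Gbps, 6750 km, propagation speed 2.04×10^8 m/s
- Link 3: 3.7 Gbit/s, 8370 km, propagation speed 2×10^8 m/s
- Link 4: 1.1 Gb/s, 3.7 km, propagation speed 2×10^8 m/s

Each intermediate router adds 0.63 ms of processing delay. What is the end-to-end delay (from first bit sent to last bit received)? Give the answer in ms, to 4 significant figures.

117.0 ms

Transmission delays (L/R per hop): 0.027637, 0.0157095, 0.00806703, 0.0271345 ms; sum = 0.0785481 ms.
Propagation delays (d/s per hop): 40.1015, 33.0882, 41.85, 0.0185 ms; sum = 115.058 ms.
Processing at 3 router(s): 3 × 0.63 ms = 1.89 ms.
End-to-end = 117.0 ms.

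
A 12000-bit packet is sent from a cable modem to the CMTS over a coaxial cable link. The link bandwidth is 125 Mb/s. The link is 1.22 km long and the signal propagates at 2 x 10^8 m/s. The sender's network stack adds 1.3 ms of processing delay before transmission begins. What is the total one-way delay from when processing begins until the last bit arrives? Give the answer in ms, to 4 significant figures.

1.402 ms

Transmission delay = L/R = 12000 / 125000000 = 0.096 ms.
Propagation delay = d/s = 1220 m / 200000000 m/s = 0.0061 ms.
Plus processing delay 1.3 ms = 1.3 ms.
Total = 1.402 ms.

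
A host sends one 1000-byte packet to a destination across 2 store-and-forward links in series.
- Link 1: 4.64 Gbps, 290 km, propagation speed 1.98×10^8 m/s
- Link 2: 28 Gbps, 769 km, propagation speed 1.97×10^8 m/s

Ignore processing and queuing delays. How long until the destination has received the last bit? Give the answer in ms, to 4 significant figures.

L = 1000 × 8 = 8000 bits.
Transmission delays (L/R per hop): 0.00172414, 0.000285714 ms; sum = 0.00200985 ms.
Propagation delays (d/s per hop): 1.46465, 3.90355 ms; sum = 5.3682 ms.
End-to-end = 5.370 ms.

5.370 ms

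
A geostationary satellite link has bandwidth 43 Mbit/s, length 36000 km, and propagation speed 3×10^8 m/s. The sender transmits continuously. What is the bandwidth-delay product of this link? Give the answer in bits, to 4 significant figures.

Propagation delay = 36000000 / 300000000 = 0.12 s.
BDP = R × t_prop = 43000000 × 0.12 = 5160000 bits.

5160000 bits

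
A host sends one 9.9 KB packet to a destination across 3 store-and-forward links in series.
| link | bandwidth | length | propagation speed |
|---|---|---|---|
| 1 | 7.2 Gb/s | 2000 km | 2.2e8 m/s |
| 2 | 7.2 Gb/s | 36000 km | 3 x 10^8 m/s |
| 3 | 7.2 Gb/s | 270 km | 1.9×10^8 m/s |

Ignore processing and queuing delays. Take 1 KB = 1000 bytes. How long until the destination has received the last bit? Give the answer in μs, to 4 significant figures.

L = 79200 bits.
Transmission delay per hop = L/R = 79200/7200000000 = 11 μs; 3 hops → 33 μs.
Propagation delays (d/s per hop): 9090.91, 120000, 1421.05 μs; sum = 130512 μs.
End-to-end = 130500 μs.

130500 μs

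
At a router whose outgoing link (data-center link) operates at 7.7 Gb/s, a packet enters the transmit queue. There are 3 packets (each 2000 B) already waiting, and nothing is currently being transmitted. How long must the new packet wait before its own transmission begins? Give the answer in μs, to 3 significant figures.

6.23 μs

Each queued packet: L/R = 16000/7700000000 = 2.07792 μs.
3 queued → 6.23377 μs.
Queuing delay = 6.23 μs.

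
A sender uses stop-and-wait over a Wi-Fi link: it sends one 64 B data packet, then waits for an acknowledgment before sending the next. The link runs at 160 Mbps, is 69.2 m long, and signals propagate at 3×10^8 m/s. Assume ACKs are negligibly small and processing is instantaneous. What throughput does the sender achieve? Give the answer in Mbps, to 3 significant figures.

t_tx = L/R = 512/160000000 = 3.2e-06 s.
t_prop = 69.2/300000000 = 2.30667e-07 s; RTT = 4.61333e-07 s.
Cycle = t_tx + RTT = 3.66133e-06 s.
Throughput = L / cycle = 512 / 3.66133e-06 = 140 Mbps.

140 Mbps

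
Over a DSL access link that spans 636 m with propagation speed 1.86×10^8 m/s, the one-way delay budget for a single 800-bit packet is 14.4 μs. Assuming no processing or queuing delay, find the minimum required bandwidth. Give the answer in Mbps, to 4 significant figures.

72.86 Mbps

Propagation delay = 636 / 186000000 = 3.41935 μs.
Transmission budget = 14.4 − 3.41935 = 10.9806 μs.
R ≥ L / t_tx = 800 bits / 1.09806e-05 s = 72.86 Mbps.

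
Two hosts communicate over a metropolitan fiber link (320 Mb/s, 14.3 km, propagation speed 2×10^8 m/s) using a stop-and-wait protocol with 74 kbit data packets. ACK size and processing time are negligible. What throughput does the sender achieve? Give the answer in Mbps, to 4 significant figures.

197.7 Mbps

t_tx = L/R = 74000/320000000 = 0.00023125 s.
t_prop = 14300/200000000 = 7.15e-05 s; RTT = 0.000143 s.
Cycle = t_tx + RTT = 0.00037425 s.
Throughput = L / cycle = 74000 / 0.00037425 = 197.7 Mbps.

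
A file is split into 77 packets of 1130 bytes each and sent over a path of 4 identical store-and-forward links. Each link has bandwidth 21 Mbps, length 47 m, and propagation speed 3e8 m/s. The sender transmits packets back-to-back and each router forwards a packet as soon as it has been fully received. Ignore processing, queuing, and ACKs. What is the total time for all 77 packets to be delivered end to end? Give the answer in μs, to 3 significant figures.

34400 μs

Per-hop transmission t_tx = L/R = 9040/21000000 = 430.476 μs.
Per-hop propagation t_prop = 47/300000000 = 0.156667 μs.
Pipeline fill: first packet needs 4·t_tx to clear all hops; remaining 76 packets each add one t_tx.
Total = (4+77-1)·t_tx + 4·t_prop = 80·430.476 + 4·0.156667 = 34400 μs.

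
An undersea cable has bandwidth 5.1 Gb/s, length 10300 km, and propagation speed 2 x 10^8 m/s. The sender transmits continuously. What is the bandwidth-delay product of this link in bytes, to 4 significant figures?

Propagation delay = 10300000 / 200000000 = 0.0515 s.
BDP = R × t_prop = 5100000000 × 0.0515 = 262650000 bits.
In bytes: 262650000/8 = 32830000 bytes.

32830000 bytes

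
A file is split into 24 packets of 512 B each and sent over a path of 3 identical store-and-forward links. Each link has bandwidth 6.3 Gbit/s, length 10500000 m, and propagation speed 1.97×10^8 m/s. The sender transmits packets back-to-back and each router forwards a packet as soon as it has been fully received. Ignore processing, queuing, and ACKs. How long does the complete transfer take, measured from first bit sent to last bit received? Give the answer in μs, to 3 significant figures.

Per-hop transmission t_tx = L/R = 4096/6300000000 = 0.650159 μs.
Per-hop propagation t_prop = 10500000/197000000 = 53299.5 μs.
Pipeline fill: first packet needs 3·t_tx to clear all hops; remaining 23 packets each add one t_tx.
Total = (3+24-1)·t_tx + 3·t_prop = 26·0.650159 + 3·53299.5 = 160000 μs.

160000 μs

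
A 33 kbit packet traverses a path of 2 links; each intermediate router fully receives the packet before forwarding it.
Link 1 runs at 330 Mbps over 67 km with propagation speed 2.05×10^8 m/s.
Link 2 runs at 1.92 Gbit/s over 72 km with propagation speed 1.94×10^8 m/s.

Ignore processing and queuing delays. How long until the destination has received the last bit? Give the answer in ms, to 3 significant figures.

L = 33000 bits.
Transmission delays (L/R per hop): 0.1, 0.0171875 ms; sum = 0.117188 ms.
Propagation delays (d/s per hop): 0.326829, 0.371134 ms; sum = 0.697963 ms.
End-to-end = 0.815 ms.

0.815 ms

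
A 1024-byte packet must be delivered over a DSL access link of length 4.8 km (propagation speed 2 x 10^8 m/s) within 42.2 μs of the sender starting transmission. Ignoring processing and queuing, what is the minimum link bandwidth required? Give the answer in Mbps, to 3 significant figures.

450 Mbps

L = 8192 bits.
Propagation delay = 4800 / 200000000 = 24 μs.
Transmission budget = 42.2 − 24 = 18.2 μs.
R ≥ L / t_tx = 8192 bits / 1.82e-05 s = 450 Mbps.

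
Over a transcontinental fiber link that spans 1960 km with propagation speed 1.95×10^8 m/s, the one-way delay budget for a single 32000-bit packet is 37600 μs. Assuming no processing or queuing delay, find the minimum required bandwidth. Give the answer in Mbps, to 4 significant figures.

Propagation delay = 1960000 / 195000000 = 10051.3 μs.
Transmission budget = 37600 − 10051.3 = 27548.7 μs.
R ≥ L / t_tx = 32000 bits / 0.0275487 s = 1.162 Mbps.

1.162 Mbps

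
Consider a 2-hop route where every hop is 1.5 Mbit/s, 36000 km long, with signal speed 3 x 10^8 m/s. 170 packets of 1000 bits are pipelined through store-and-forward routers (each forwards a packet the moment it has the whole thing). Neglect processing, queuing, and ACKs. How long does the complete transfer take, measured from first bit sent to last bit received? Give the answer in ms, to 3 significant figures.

354 ms

Per-hop transmission t_tx = L/R = 1000/1500000 = 0.666667 ms.
Per-hop propagation t_prop = 36000000/300000000 = 120 ms.
Pipeline fill: first packet needs 2·t_tx to clear all hops; remaining 169 packets each add one t_tx.
Total = (2+170-1)·t_tx + 2·t_prop = 171·0.666667 + 2·120 = 354 ms.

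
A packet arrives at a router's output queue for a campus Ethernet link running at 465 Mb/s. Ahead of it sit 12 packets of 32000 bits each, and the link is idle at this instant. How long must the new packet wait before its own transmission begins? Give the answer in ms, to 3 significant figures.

0.826 ms

Each queued packet: L/R = 32000/465000000 = 0.0688172 ms.
12 queued → 0.825806 ms.
Queuing delay = 0.826 ms.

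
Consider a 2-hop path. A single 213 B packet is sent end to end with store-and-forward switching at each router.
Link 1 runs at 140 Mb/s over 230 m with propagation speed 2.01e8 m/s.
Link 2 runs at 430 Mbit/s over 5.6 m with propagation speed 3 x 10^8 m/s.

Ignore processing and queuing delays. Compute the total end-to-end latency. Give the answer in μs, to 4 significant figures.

L = 213 × 8 = 1704 bits.
Transmission delays (L/R per hop): 12.1714, 3.96279 μs; sum = 16.1342 μs.
Propagation delays (d/s per hop): 1.14428, 0.0186667 μs; sum = 1.16295 μs.
End-to-end = 17.30 μs.

17.30 μs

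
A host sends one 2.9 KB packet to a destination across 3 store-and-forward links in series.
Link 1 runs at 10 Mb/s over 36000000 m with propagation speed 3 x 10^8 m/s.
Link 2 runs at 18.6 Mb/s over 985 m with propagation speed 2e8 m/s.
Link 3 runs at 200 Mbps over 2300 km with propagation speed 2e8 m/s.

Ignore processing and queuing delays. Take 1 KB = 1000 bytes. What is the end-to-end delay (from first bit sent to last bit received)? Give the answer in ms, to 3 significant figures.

135 ms

L = 23200 bits.
Transmission delays (L/R per hop): 2.32, 1.24731, 0.116 ms; sum = 3.68331 ms.
Propagation delays (d/s per hop): 120, 0.004925, 11.5 ms; sum = 131.505 ms.
End-to-end = 135 ms.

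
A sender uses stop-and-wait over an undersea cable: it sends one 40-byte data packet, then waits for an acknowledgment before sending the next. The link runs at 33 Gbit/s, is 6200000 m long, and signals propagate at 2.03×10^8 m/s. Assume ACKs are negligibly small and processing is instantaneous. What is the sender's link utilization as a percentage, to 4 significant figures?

t_tx = L/R = 320/33000000000 = 9.69697e-09 s.
t_prop = 6200000/2.03e+08 = 0.0305419 s; RTT = 0.0610837 s.
Cycle = t_tx + RTT = 0.0610838 s.
Utilization = t_tx / cycle = 9.69697e-09/0.0610838 = 0.00001587 %.

0.00001587 %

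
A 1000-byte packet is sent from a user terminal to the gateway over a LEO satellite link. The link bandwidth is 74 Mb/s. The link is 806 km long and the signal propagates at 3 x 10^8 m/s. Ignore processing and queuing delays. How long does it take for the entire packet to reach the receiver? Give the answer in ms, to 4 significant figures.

L = 1000 × 8 = 8000 bits.
Transmission delay = L/R = 8000 / 74000000 = 0.108108 ms.
Propagation delay = d/s = 806000 m / 300000000 m/s = 2.68667 ms.
Total = 2.795 ms.

2.795 ms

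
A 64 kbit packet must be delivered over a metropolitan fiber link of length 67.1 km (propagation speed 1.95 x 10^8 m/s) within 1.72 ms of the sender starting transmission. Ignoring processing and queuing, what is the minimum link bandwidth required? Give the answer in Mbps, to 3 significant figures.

46.5 Mbps

Propagation delay = 67100 / 195000000 = 0.344103 ms.
Transmission budget = 1.72 − 0.344103 = 1.3759 ms.
R ≥ L / t_tx = 64000 bits / 0.0013759 s = 46.5 Mbps.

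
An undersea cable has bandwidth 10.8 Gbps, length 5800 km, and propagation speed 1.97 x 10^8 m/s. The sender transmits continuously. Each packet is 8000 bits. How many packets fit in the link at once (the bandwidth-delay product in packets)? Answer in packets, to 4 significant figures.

Propagation delay = 5800000 / 197000000 = 0.0294416 s.
BDP = R × t_prop = 10800000000 × 0.0294416 = 317970000 bits.
In packets of 8000 bits: 39750 packets.

39750 packets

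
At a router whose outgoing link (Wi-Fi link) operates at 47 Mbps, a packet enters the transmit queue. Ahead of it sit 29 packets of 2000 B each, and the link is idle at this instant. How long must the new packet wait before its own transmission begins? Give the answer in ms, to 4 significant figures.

Each queued packet: L/R = 16000/47000000 = 0.340426 ms.
29 queued → 9.87234 ms.
Queuing delay = 9.872 ms.

9.872 ms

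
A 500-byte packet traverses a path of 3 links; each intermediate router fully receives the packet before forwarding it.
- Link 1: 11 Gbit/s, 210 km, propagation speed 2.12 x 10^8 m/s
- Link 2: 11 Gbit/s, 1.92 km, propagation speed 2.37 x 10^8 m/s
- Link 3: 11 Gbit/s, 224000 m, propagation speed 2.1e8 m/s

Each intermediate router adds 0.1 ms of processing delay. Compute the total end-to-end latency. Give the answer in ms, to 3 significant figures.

L = 500 × 8 = 4000 bits.
Transmission delay per hop = L/R = 4000/11000000000 = 0.000363636 ms; 3 hops → 0.00109091 ms.
Propagation delays (d/s per hop): 0.990566, 0.00810127, 1.06667 ms; sum = 2.06533 ms.
Processing at 2 router(s): 2 × 0.1 ms = 0.2 ms.
End-to-end = 2.27 ms.

2.27 ms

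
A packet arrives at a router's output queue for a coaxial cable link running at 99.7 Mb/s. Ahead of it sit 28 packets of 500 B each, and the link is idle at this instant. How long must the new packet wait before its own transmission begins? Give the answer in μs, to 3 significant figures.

1120 μs

Each queued packet: L/R = 4000/99700000 = 40.1204 μs.
28 queued → 1123.37 μs.
Queuing delay = 1120 μs.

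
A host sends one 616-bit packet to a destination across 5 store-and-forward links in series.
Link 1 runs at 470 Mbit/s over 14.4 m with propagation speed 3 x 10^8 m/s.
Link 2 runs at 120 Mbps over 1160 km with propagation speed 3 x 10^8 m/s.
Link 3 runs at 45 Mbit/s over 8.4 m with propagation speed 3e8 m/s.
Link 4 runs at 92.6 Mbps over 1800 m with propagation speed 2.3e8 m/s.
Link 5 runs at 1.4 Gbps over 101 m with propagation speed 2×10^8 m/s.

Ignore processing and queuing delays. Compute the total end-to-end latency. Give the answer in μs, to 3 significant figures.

Transmission delays (L/R per hop): 1.31064, 5.13333, 13.6889, 6.65227, 0.44 μs; sum = 27.2251 μs.
Propagation delays (d/s per hop): 0.048, 3866.67, 0.028, 7.82609, 0.505 μs; sum = 3875.07 μs.
End-to-end = 3900 μs.

3900 μs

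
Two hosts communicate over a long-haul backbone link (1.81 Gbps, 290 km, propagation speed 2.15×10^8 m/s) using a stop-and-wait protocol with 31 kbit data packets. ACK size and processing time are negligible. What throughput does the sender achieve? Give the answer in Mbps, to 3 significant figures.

t_tx = L/R = 31000/1810000000 = 1.71271e-05 s.
t_prop = 290000/215000000 = 0.00134884 s; RTT = 0.00269767 s.
Cycle = t_tx + RTT = 0.0027148 s.
Throughput = L / cycle = 31000 / 0.0027148 = 11.4 Mbps.

11.4 Mbps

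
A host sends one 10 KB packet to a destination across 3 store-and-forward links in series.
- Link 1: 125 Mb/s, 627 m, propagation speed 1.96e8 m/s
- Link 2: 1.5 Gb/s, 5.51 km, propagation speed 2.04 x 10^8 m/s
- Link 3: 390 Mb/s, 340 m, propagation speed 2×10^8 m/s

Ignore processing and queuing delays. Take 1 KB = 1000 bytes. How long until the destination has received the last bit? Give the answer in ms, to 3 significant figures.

0.930 ms

L = 80000 bits.
Transmission delays (L/R per hop): 0.64, 0.0533333, 0.205128 ms; sum = 0.898462 ms.
Propagation delays (d/s per hop): 0.00319898, 0.0270098, 0.0017 ms; sum = 0.0319088 ms.
End-to-end = 0.930 ms.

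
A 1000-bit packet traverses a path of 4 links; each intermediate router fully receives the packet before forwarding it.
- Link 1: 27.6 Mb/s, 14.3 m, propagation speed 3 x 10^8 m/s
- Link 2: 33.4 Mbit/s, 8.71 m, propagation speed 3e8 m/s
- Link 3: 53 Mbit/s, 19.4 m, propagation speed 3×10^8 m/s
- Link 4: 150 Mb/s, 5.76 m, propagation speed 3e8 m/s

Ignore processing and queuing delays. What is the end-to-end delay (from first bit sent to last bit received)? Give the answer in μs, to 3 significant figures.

91.9 μs

Transmission delays (L/R per hop): 36.2319, 29.9401, 18.8679, 6.66667 μs; sum = 91.7066 μs.
Propagation delays (d/s per hop): 0.0476667, 0.0290333, 0.0646667, 0.0192 μs; sum = 0.160567 μs.
End-to-end = 91.9 μs.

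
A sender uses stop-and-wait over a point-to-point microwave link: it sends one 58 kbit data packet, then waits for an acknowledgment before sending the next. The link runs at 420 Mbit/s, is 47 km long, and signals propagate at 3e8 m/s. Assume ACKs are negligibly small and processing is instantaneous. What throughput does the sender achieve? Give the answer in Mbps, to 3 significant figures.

128 Mbps

t_tx = L/R = 58000/420000000 = 0.000138095 s.
t_prop = 47000/300000000 = 0.000156667 s; RTT = 0.000313333 s.
Cycle = t_tx + RTT = 0.000451429 s.
Throughput = L / cycle = 58000 / 0.000451429 = 128 Mbps.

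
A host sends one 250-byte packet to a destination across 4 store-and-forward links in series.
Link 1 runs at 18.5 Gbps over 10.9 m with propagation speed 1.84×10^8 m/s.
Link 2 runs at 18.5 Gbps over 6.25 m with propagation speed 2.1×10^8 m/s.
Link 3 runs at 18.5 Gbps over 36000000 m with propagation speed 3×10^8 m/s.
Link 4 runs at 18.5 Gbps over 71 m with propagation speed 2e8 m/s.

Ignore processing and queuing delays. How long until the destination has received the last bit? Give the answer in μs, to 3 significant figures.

L = 250 × 8 = 2000 bits.
Transmission delay per hop = L/R = 2000/18500000000 = 0.108108 μs; 4 hops → 0.432432 μs.
Propagation delays (d/s per hop): 0.0592391, 0.0297619, 120000, 0.355 μs; sum = 120000 μs.
End-to-end = 120000 μs.

120000 μs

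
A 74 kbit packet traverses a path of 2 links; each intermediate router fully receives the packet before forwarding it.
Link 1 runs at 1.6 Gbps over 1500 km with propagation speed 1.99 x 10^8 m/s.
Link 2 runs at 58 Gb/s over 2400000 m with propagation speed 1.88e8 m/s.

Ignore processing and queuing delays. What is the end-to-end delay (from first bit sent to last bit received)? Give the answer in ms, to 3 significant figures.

L = 74000 bits.
Transmission delays (L/R per hop): 0.04625, 0.00127586 ms; sum = 0.0475259 ms.
Propagation delays (d/s per hop): 7.53769, 12.766 ms; sum = 20.3036 ms.
End-to-end = 20.4 ms.

20.4 ms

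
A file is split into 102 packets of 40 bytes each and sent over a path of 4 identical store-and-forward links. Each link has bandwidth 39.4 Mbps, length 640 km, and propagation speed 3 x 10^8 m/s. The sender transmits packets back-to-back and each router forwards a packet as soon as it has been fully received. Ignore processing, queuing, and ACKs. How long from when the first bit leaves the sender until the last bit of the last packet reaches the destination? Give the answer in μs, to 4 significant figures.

Per-hop transmission t_tx = L/R = 320/39400000 = 8.12183 μs.
Per-hop propagation t_prop = 640000/300000000 = 2133.33 μs.
Pipeline fill: first packet needs 4·t_tx to clear all hops; remaining 101 packets each add one t_tx.
Total = (4+102-1)·t_tx + 4·t_prop = 105·8.12183 + 4·2133.33 = 9386 μs.

9386 μs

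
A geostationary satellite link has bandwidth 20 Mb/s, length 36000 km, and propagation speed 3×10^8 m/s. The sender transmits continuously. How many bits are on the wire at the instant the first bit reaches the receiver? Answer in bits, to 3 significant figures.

2400000 bits

Propagation delay = 36000000 / 300000000 = 0.12 s.
BDP = R × t_prop = 20000000 × 0.12 = 2400000 bits.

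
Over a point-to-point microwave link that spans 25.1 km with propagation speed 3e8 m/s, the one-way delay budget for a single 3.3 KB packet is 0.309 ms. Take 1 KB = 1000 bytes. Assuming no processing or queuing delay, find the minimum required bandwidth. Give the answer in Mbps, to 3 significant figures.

L = 26400 bits.
Propagation delay = 25100 / 300000000 = 0.0836667 ms.
Transmission budget = 0.309 − 0.0836667 = 0.225333 ms.
R ≥ L / t_tx = 26400 bits / 0.000225333 s = 117 Mbps.

117 Mbps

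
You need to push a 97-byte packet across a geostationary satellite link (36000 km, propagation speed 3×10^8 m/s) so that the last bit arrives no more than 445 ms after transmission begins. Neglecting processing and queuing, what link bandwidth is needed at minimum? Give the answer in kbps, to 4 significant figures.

2.388 kbps

L = 776 bits.
Propagation delay = 36000000 / 300000000 = 120 ms.
Transmission budget = 445 − 120 = 325 ms.
R ≥ L / t_tx = 776 bits / 0.325 s = 2.388 kbps.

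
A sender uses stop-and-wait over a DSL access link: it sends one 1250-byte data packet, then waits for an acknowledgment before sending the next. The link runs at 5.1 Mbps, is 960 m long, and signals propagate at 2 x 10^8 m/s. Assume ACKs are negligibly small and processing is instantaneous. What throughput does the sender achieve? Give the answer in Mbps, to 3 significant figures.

5.08 Mbps

t_tx = L/R = 10000/5100000 = 0.00196078 s.
t_prop = 960/200000000 = 4.8e-06 s; RTT = 9.6e-06 s.
Cycle = t_tx + RTT = 0.00197038 s.
Throughput = L / cycle = 10000 / 0.00197038 = 5.08 Mbps.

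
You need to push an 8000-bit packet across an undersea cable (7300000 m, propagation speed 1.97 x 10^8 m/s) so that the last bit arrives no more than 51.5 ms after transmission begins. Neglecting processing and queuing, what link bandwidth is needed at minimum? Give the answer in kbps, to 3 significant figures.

554 kbps

Propagation delay = 7300000 / 197000000 = 37.0558 ms.
Transmission budget = 51.5 − 37.0558 = 14.4442 ms.
R ≥ L / t_tx = 8000 bits / 0.0144442 s = 554 kbps.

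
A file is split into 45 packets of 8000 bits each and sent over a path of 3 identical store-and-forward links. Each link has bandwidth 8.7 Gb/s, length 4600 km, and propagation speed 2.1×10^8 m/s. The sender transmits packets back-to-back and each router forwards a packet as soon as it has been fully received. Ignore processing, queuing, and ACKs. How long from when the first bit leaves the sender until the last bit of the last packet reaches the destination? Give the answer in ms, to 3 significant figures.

Per-hop transmission t_tx = L/R = 8000/8700000000 = 0.00091954 ms.
Per-hop propagation t_prop = 4600000/210000000 = 21.9048 ms.
Pipeline fill: first packet needs 3·t_tx to clear all hops; remaining 44 packets each add one t_tx.
Total = (3+45-1)·t_tx + 3·t_prop = 47·0.00091954 + 3·21.9048 = 65.8 ms.

65.8 ms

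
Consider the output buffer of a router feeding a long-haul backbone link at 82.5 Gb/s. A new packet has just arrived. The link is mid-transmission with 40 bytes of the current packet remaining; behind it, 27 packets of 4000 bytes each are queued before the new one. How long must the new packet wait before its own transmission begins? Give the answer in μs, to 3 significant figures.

10.5 μs

Each queued packet: L/R = 32000/82500000000 = 0.387879 μs.
27 queued → 10.4727 μs.
Plus remaining 320 bits of current packet: 0.00387879 μs.
Queuing delay = 10.5 μs.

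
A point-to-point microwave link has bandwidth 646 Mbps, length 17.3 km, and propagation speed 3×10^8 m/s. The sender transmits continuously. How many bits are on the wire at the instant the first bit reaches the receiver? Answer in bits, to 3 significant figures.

37300 bits

Propagation delay = 17300 / 300000000 = 5.76667e-05 s.
BDP = R × t_prop = 646000000 × 5.76667e-05 = 37252.7 bits.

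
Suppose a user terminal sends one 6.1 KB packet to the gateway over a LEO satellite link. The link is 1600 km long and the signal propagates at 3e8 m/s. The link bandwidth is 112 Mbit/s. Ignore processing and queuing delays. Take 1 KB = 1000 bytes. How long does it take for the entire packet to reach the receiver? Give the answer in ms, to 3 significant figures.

L = 48800 bits.
Transmission delay = L/R = 48800 / 112000000 = 0.435714 ms.
Propagation delay = d/s = 1600000 m / 300000000 m/s = 5.33333 ms.
Total = 5.77 ms.

5.77 ms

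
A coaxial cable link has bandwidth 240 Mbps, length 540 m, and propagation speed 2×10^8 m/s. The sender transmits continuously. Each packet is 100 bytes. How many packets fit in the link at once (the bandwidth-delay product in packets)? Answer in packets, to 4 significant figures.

Propagation delay = 540 / 200000000 = 2.7e-06 s.
BDP = R × t_prop = 240000000 × 2.7e-06 = 648 bits.
In packets of 800 bits: 0.8100 packets.

0.8100 packets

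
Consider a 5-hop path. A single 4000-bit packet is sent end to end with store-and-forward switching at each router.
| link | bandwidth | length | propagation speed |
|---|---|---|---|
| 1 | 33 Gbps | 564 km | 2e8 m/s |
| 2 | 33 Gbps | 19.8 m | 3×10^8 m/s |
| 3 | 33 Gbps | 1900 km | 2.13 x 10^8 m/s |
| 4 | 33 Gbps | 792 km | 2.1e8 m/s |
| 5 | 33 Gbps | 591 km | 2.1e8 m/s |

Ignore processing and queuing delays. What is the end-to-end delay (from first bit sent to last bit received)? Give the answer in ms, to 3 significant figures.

Transmission delay per hop = L/R = 4000/33000000000 = 0.000121212 ms; 5 hops → 0.000606061 ms.
Propagation delays (d/s per hop): 2.82, 6.6e-05, 8.92019, 3.77143, 2.81429 ms; sum = 18.326 ms.
End-to-end = 18.3 ms.

18.3 ms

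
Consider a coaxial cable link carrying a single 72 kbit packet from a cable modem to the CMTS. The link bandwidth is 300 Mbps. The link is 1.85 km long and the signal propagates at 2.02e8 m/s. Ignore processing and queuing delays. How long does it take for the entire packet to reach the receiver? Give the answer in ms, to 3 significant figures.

0.249 ms

L = 72000 bits.
Transmission delay = L/R = 72000 / 300000000 = 0.24 ms.
Propagation delay = d/s = 1850 m / 202000000 m/s = 0.00915842 ms.
Total = 0.249 ms.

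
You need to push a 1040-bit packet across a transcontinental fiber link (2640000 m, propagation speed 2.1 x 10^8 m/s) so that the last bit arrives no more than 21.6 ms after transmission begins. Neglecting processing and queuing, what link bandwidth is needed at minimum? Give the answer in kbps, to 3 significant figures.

Propagation delay = 2640000 / 210000000 = 12.5714 ms.
Transmission budget = 21.6 − 12.5714 = 9.02857 ms.
R ≥ L / t_tx = 1040 bits / 0.00902857 s = 115 kbps.

115 kbps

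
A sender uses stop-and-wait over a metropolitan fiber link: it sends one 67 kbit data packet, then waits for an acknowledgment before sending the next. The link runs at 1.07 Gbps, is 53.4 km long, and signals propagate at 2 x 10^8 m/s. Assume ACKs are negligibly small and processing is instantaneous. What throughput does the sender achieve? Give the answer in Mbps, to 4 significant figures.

t_tx = L/R = 67000/1.07e+09 = 6.26168e-05 s.
t_prop = 53400/200000000 = 0.000267 s; RTT = 0.000534 s.
Cycle = t_tx + RTT = 0.000596617 s.
Throughput = L / cycle = 67000 / 0.000596617 = 112.3 Mbps.

112.3 Mbps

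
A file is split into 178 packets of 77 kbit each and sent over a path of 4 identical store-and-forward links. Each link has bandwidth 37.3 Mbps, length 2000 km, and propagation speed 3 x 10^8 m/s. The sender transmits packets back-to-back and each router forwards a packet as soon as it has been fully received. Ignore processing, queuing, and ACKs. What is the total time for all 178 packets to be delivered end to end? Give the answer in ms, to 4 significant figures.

400.3 ms

Per-hop transmission t_tx = L/R = 77000/37300000 = 2.06434 ms.
Per-hop propagation t_prop = 2000000/300000000 = 6.66667 ms.
Pipeline fill: first packet needs 4·t_tx to clear all hops; remaining 177 packets each add one t_tx.
Total = (4+178-1)·t_tx + 4·t_prop = 181·2.06434 + 4·6.66667 = 400.3 ms.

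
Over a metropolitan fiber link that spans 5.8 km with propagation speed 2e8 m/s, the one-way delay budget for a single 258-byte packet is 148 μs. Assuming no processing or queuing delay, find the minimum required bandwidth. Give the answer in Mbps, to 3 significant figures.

17.3 Mbps

L = 2064 bits.
Propagation delay = 5800 / 200000000 = 29 μs.
Transmission budget = 148 − 29 = 119 μs.
R ≥ L / t_tx = 2064 bits / 0.000119 s = 17.3 Mbps.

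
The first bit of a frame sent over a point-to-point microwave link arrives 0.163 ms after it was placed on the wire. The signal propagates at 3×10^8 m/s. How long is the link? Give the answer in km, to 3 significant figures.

d = s × t_prop = 300000000 × 0.000163 = 48.9 km.

48.9 km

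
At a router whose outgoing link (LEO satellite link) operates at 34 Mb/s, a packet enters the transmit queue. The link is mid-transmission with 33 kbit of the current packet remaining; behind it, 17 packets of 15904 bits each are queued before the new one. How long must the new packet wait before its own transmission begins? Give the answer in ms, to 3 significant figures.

8.92 ms

Each queued packet: L/R = 15904/34000000 = 0.467765 ms.
17 queued → 7.952 ms.
Plus remaining 33000 bits of current packet: 0.970588 ms.
Queuing delay = 8.92 ms.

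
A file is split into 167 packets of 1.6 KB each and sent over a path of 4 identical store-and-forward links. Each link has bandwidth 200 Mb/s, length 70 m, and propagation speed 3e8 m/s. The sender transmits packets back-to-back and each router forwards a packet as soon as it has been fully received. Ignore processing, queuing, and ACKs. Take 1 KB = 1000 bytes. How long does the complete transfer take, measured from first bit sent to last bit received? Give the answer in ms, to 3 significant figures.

Per-hop transmission t_tx = L/R = 12800/200000000 = 0.064 ms.
Per-hop propagation t_prop = 70/300000000 = 0.000233333 ms.
Pipeline fill: first packet needs 4·t_tx to clear all hops; remaining 166 packets each add one t_tx.
Total = (4+167-1)·t_tx + 4·t_prop = 170·0.064 + 4·0.000233333 = 10.9 ms.

10.9 ms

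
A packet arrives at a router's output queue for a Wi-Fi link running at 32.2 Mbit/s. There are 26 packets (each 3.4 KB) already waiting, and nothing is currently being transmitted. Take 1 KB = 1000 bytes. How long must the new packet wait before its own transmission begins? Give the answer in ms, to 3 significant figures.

22.0 ms

Each queued packet: L/R = 27200/3.22e+07 = 0.84472 ms.
26 queued → 21.9627 ms.
Queuing delay = 22.0 ms.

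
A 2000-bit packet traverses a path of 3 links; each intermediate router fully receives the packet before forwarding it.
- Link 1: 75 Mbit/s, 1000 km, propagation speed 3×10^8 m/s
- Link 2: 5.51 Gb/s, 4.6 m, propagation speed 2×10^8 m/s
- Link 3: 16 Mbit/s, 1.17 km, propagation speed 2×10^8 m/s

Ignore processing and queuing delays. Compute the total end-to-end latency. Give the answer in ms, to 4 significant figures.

Transmission delays (L/R per hop): 0.0266667, 0.000362976, 0.125 ms; sum = 0.15203 ms.
Propagation delays (d/s per hop): 3.33333, 2.3e-05, 0.00585 ms; sum = 3.33921 ms.
End-to-end = 3.491 ms.

3.491 ms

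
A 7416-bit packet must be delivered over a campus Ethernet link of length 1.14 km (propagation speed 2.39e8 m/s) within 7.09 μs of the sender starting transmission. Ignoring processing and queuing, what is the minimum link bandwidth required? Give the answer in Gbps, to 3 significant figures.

Propagation delay = 1140 / 239000000 = 4.76987 μs.
Transmission budget = 7.09 − 4.76987 = 2.32013 μs.
R ≥ L / t_tx = 7416 bits / 2.32013e-06 s = 3.20 Gbps.

3.20 Gbps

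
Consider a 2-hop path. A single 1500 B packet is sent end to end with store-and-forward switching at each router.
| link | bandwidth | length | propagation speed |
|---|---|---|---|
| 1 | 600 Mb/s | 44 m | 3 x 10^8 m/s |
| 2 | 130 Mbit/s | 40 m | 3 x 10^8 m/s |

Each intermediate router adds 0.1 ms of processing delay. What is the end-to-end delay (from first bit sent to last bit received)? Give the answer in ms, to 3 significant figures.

L = 1500 × 8 = 12000 bits.
Transmission delays (L/R per hop): 0.02, 0.0923077 ms; sum = 0.112308 ms.
Propagation delays (d/s per hop): 0.000146667, 0.000133333 ms; sum = 0.00028 ms.
Processing at 1 router(s): 1 × 0.1 ms = 0.1 ms.
End-to-end = 0.213 ms.

0.213 ms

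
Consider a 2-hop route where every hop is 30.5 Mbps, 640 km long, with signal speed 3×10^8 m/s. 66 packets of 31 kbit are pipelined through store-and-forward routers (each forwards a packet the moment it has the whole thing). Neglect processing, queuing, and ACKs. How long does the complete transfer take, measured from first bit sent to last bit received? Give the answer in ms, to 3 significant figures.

Per-hop transmission t_tx = L/R = 31000/30500000 = 1.01639 ms.
Per-hop propagation t_prop = 640000/300000000 = 2.13333 ms.
Pipeline fill: first packet needs 2·t_tx to clear all hops; remaining 65 packets each add one t_tx.
Total = (2+66-1)·t_tx + 2·t_prop = 67·1.01639 + 2·2.13333 = 72.4 ms.

72.4 ms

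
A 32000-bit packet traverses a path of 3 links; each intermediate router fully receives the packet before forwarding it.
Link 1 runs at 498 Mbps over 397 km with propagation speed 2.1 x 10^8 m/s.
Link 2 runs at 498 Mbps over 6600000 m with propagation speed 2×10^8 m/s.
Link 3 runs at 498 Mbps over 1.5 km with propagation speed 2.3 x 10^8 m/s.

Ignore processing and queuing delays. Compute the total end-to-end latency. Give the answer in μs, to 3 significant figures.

Transmission delay per hop = L/R = 32000/498000000 = 64.257 μs; 3 hops → 192.771 μs.
Propagation delays (d/s per hop): 1890.48, 33000, 6.52174 μs; sum = 34897 μs.
End-to-end = 35100 μs.

35100 μs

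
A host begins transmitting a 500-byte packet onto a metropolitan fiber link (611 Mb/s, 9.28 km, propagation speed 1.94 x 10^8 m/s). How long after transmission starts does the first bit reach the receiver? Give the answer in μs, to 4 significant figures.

47.84 μs

First bit experiences only propagation delay: d/s = 9280/194000000 = 47.84 μs.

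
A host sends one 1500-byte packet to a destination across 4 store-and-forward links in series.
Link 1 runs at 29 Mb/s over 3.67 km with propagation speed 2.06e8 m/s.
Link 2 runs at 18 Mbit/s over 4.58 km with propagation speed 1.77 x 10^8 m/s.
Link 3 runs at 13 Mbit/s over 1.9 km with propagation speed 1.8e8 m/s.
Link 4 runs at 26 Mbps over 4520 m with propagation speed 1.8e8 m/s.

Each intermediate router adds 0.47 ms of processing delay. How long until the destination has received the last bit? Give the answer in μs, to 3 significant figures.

L = 1500 × 8 = 12000 bits.
Transmission delays (L/R per hop): 413.793, 666.667, 923.077, 461.538 μs; sum = 2465.08 μs.
Propagation delays (d/s per hop): 17.8155, 25.8757, 10.5556, 25.1111 μs; sum = 79.3579 μs.
Processing at 3 router(s): 3 × 0.47 ms = 1410 μs.
End-to-end = 3950 μs.

3950 μs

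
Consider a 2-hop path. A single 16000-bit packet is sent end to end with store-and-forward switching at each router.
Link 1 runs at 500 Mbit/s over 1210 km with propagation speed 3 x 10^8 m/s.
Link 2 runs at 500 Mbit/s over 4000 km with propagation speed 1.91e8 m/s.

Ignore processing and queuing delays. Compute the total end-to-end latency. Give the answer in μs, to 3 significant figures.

25000 μs

Transmission delay per hop = L/R = 16000/500000000 = 32 μs; 2 hops → 64 μs.
Propagation delays (d/s per hop): 4033.33, 20942.4 μs; sum = 24975.7 μs.
End-to-end = 25000 μs.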